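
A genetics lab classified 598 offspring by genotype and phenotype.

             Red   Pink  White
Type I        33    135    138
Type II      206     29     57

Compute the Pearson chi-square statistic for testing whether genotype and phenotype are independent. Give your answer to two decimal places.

Row totals: 306, 292. Column totals: 239, 164, 195. Grand total N = 598.
Expected counts (row total × column total / N):
  Type I, Red: 306×239/598 = 122.298
  Type I, Pink: 306×164/598 = 83.920
  Type I, White: 306×195/598 = 99.783
  Type II, Red: 292×239/598 = 116.702
  Type II, Pink: 292×164/598 = 80.080
  Type II, White: 292×195/598 = 95.217
Contributions (O − E)²/E:
  (33 − 122.298)²/122.298 = 65.2025
  (135 − 83.920)²/83.920 = 31.0911
  (138 − 99.783)²/99.783 = 14.6372
  (206 − 116.702)²/116.702 = 68.3290
  (29 − 80.080)²/80.080 = 32.5820
  (57 − 95.217)²/95.217 = 15.3391
χ² = 65.2025 + 31.0911 + 14.6372 + 68.3290 + 32.5820 + 15.3391 = 227.18

227.18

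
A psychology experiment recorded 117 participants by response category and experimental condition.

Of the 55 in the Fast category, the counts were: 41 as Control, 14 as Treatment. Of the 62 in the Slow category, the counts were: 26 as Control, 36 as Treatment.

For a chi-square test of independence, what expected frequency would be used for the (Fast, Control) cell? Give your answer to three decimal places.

31.496

Row total (Fast) = 55; column total (Control) = 67; grand total N = 117.
Expected count = (row total × column total) / N = 55 × 67 / 117 = 31.496.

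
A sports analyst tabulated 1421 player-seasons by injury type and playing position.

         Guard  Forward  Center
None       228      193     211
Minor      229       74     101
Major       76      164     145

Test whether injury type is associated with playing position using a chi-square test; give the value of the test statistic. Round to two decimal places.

Row totals: 632, 404, 385. Column totals: 533, 431, 457. Grand total N = 1421.
Expected counts (row total × column total / N):
  None, Guard: 632×533/1421 = 237.0556
  None, Forward: 632×431/1421 = 191.6904
  None, Center: 632×457/1421 = 203.2540
  Minor, Guard: 404×533/1421 = 151.5355
  Minor, Forward: 404×431/1421 = 122.5362
  Minor, Center: 404×457/1421 = 129.9282
  Major, Guard: 385×533/1421 = 144.4089
  Major, Forward: 385×431/1421 = 116.7734
  Major, Center: 385×457/1421 = 123.8177
Contributions (O − E)²/E:
  (228 − 237.0556)²/237.0556 = 0.3459
  (193 − 191.6904)²/191.6904 = 0.0089
  (211 − 203.2540)²/203.2540 = 0.2952
  (229 − 151.5355)²/151.5355 = 39.5996
  (74 − 122.5362)²/122.5362 = 19.2250
  (101 − 129.9282)²/129.9282 = 6.4408
  (76 − 144.4089)²/144.4089 = 32.4064
  (164 − 116.7734)²/116.7734 = 19.0998
  (145 − 123.8177)²/123.8177 = 3.6238
χ² = 0.3459 + 0.0089 + 0.2952 + 39.5996 + 19.2250 + 6.4408 + 32.4064 + 19.0998 + 3.6238 = 121.05

121.05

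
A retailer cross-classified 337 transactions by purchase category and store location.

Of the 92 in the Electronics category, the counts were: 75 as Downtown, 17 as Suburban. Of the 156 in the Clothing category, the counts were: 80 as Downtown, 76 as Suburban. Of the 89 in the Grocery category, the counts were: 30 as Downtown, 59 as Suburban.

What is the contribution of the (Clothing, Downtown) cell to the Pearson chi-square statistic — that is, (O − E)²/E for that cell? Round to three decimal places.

0.371

Row total (Clothing) = 156; column total (Downtown) = 185; N = 337.
Expected count E = 156 × 185 / 337 = 85.6380.
Contribution = (O − E)²/E = (80 − 85.6380)² / 85.6380 = 0.371.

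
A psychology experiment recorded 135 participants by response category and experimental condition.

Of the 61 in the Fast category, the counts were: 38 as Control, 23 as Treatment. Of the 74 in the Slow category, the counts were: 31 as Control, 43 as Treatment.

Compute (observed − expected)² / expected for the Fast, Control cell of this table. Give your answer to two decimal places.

1.49

Row total (Fast) = 61; column total (Control) = 69; N = 135.
Expected count E = 61 × 69 / 135 = 31.178.
Contribution = (O − E)²/E = (38 − 31.178)² / 31.178 = 1.49.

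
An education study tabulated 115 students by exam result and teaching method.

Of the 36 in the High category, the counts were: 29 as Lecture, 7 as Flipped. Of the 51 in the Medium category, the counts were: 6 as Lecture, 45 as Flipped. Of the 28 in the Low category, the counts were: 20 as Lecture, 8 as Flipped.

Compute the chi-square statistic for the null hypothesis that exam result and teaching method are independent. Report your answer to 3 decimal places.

48.285

Row totals: 36, 51, 28. Column totals: 55, 60. Grand total N = 115.
Expected counts (row total × column total / N):
  High, Lecture: 36×55/115 = 17.2174
  High, Flipped: 36×60/115 = 18.7826
  Medium, Lecture: 51×55/115 = 24.3913
  Medium, Flipped: 51×60/115 = 26.6087
  Low, Lecture: 28×55/115 = 13.3913
  Low, Flipped: 28×60/115 = 14.6087
Contributions (O − E)²/E:
  (29 − 17.2174)²/17.2174 = 8.0633
  (7 − 18.7826)²/18.7826 = 7.3914
  (6 − 24.3913)²/24.3913 = 13.8672
  (45 − 26.6087)²/26.6087 = 12.7116
  (20 − 13.3913)²/13.3913 = 3.2614
  (8 − 14.6087)²/14.6087 = 2.9897
χ² = 8.0633 + 7.3914 + 13.8672 + 12.7116 + 3.2614 + 2.9897 = 48.285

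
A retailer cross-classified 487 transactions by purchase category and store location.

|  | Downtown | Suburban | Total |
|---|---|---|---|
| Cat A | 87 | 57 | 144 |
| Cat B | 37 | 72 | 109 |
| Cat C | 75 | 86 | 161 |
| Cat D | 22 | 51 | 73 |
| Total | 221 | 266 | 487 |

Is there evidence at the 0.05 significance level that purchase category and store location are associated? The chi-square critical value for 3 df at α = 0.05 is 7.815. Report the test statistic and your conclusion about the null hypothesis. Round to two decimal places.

25.82; reject H₀

Grand total N = 487.
Expected counts (row total × column total / N):
  Cat A, Downtown: 144×221/487 = 65.347
  Cat A, Suburban: 144×266/487 = 78.653
  Cat B, Downtown: 109×221/487 = 49.464
  Cat B, Suburban: 109×266/487 = 59.536
  Cat C, Downtown: 161×221/487 = 73.062
  Cat C, Suburban: 161×266/487 = 87.938
  Cat D, Downtown: 73×221/487 = 33.127
  Cat D, Suburban: 73×266/487 = 39.873
Contributions (O − E)²/E:
  (87 − 65.347)²/65.347 = 7.1748
  (57 − 78.653)²/78.653 = 5.9610
  (37 − 49.464)²/49.464 = 3.1407
  (72 − 59.536)²/59.536 = 2.6094
  (75 − 73.062)²/73.062 = 0.0514
  (86 − 87.938)²/87.938 = 0.0427
  (22 − 33.127)²/33.127 = 3.7374
  (51 − 39.873)²/39.873 = 3.1051
χ² = 7.1748 + 5.9610 + 3.1407 + 2.6094 + 0.0514 + 0.0427 + 3.7374 + 3.1051 = 25.82
df = (4−1)(2−1) = 3. Since 25.82 > 7.815, reject the null hypothesis of independence at α = 0.05.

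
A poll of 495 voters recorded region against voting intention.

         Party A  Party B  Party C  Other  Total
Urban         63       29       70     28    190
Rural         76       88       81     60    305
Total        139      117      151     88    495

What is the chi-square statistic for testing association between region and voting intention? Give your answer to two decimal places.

Grand total N = 495.
Expected counts (row total × column total / N):
  Urban, Party A: 190×139/495 = 53.354
  Urban, Party B: 190×117/495 = 44.909
  Urban, Party C: 190×151/495 = 57.960
  Urban, Other: 190×88/495 = 33.778
  Rural, Party A: 305×139/495 = 85.646
  Rural, Party B: 305×117/495 = 72.091
  Rural, Party C: 305×151/495 = 93.040
  Rural, Other: 305×88/495 = 54.222
Contributions (O − E)²/E:
  (63 − 53.354)²/53.354 = 1.7439
  (29 − 44.909)²/44.909 = 5.6358
  (70 − 57.960)²/57.960 = 2.5011
  (28 − 33.778)²/33.778 = 0.9884
  (76 − 85.646)²/85.646 = 1.0864
  (88 − 72.091)²/72.091 = 3.5108
  (81 − 93.040)²/93.040 = 1.5581
  (60 − 54.222)²/54.222 = 0.6157
χ² = 1.7439 + 5.6358 + 2.5011 + 0.9884 + 1.0864 + 3.5108 + 1.5581 + 0.6157 = 17.64

17.64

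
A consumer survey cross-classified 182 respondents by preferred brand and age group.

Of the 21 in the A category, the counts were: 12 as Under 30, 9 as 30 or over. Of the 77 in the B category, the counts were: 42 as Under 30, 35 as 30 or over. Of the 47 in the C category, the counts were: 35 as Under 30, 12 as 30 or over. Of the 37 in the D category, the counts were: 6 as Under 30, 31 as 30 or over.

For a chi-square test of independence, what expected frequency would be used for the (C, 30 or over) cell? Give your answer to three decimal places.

Row total (C) = 47; column total (30 or over) = 87; grand total N = 182.
Expected count = (row total × column total) / N = 47 × 87 / 182 = 22.467.

22.467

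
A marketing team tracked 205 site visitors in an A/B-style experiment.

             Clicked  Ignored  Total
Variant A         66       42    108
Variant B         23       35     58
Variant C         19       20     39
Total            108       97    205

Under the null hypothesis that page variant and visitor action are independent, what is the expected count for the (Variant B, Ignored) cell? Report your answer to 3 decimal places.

Row total (Variant B) = 58; column total (Ignored) = 97; grand total N = 205.
Expected count = (row total × column total) / N = 58 × 97 / 205 = 27.444.

27.444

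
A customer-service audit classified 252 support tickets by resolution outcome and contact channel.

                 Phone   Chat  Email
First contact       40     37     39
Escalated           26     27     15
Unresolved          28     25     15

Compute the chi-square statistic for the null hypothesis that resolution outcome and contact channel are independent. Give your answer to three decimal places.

Row totals: 116, 68, 68. Column totals: 94, 89, 69. Grand total N = 252.
Expected counts (row total × column total / N):
  First contact, Phone: 116×94/252 = 43.2698
  First contact, Chat: 116×89/252 = 40.9683
  First contact, Email: 116×69/252 = 31.7619
  Escalated, Phone: 68×94/252 = 25.3651
  Escalated, Chat: 68×89/252 = 24.0159
  Escalated, Email: 68×69/252 = 18.6190
  Unresolved, Phone: 68×94/252 = 25.3651
  Unresolved, Chat: 68×89/252 = 24.0159
  Unresolved, Email: 68×69/252 = 18.6190
Contributions (O − E)²/E:
  (40 − 43.2698)²/43.2698 = 0.2471
  (37 − 40.9683)²/40.9683 = 0.3844
  (39 − 31.7619)²/31.7619 = 1.6495
  (26 − 25.3651)²/25.3651 = 0.0159
  (27 − 24.0159)²/24.0159 = 0.3708
  (15 − 18.6190)²/18.6190 = 0.7034
  (28 − 25.3651)²/25.3651 = 0.2737
  (25 − 24.0159)²/24.0159 = 0.0403
  (15 − 18.6190)²/18.6190 = 0.7034
χ² = 0.2471 + 0.3844 + 1.6495 + 0.0159 + 0.3708 + 0.7034 + 0.2737 + 0.0403 + 0.7034 = 4.389

4.389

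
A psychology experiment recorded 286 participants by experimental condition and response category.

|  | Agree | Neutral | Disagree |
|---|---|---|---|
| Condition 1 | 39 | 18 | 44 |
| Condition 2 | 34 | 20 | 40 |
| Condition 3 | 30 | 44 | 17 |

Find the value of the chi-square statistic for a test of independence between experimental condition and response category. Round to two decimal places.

29.13

Row totals: 101, 94, 91. Column totals: 103, 82, 101. Grand total N = 286.
Expected counts (row total × column total / N):
  Condition 1, Agree: 101×103/286 = 36.374
  Condition 1, Neutral: 101×82/286 = 28.958
  Condition 1, Disagree: 101×101/286 = 35.668
  Condition 2, Agree: 94×103/286 = 33.853
  Condition 2, Neutral: 94×82/286 = 26.951
  Condition 2, Disagree: 94×101/286 = 33.196
  Condition 3, Agree: 91×103/286 = 32.773
  Condition 3, Neutral: 91×82/286 = 26.091
  Condition 3, Disagree: 91×101/286 = 32.136
Contributions (O − E)²/E:
  (39 − 36.374)²/36.374 = 0.1896
  (18 − 28.958)²/28.958 = 4.1466
  (44 − 35.668)²/35.668 = 1.9463
  (34 − 33.853)²/33.853 = 0.0006
  (20 − 26.951)²/26.951 = 1.7927
  (40 − 33.196)²/33.196 = 1.3946
  (30 − 32.773)²/32.773 = 0.2346
  (44 − 26.091)²/26.091 = 12.2928
  (17 − 32.136)²/32.136 = 7.1290
χ² = 0.1896 + 4.1466 + 1.9463 + 0.0006 + 1.7927 + 1.3946 + 0.2346 + 12.2928 + 7.1290 = 29.13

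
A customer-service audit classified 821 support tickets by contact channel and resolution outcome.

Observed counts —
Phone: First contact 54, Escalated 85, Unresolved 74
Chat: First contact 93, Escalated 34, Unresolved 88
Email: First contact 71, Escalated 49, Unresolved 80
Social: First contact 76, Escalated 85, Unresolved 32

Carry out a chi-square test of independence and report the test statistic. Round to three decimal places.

Row totals: 213, 215, 200, 193. Column totals: 294, 253, 274. Grand total N = 821.
Expected counts (row total × column total / N):
  Phone, First contact: 213×294/821 = 76.2753
  Phone, Escalated: 213×253/821 = 65.6382
  Phone, Unresolved: 213×274/821 = 71.0865
  Chat, First contact: 215×294/821 = 76.9915
  Chat, Escalated: 215×253/821 = 66.2546
  Chat, Unresolved: 215×274/821 = 71.7540
  Email, First contact: 200×294/821 = 71.6200
  Email, Escalated: 200×253/821 = 61.6322
  Email, Unresolved: 200×274/821 = 66.7479
  Social, First contact: 193×294/821 = 69.1133
  Social, Escalated: 193×253/821 = 59.4750
  Social, Unresolved: 193×274/821 = 64.4117
Contributions (O − E)²/E:
  (54 − 76.2753)²/76.2753 = 6.5052
  (85 − 65.6382)²/65.6382 = 5.7113
  (74 − 71.0865)²/71.0865 = 0.1194
  (93 − 76.9915)²/76.9915 = 3.3286
  (34 − 66.2546)²/66.2546 = 15.7024
  (88 − 71.7540)²/71.7540 = 3.6783
  (71 − 71.6200)²/71.6200 = 0.0054
  (49 − 61.6322)²/61.6322 = 2.5891
  (80 − 66.7479)²/66.7479 = 2.6311
  (76 − 69.1133)²/69.1133 = 0.6862
  (85 − 59.4750)²/59.4750 = 10.9546
  (32 − 64.4117)²/64.4117 = 16.3094
χ² = 6.5052 + 5.7113 + 0.1194 + 3.3286 + 15.7024 + 3.6783 + 0.0054 + 2.5891 + 2.6311 + 0.6862 + 10.9546 + 16.3094 = 68.221

68.221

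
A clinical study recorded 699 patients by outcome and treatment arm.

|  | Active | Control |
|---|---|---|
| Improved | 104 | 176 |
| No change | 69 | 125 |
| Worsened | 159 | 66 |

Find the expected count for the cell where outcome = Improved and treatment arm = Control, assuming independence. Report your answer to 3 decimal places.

Row total (Improved) = 280; column total (Control) = 367; grand total N = 699.
Expected count = (row total × column total) / N = 280 × 367 / 699 = 147.010.

147.010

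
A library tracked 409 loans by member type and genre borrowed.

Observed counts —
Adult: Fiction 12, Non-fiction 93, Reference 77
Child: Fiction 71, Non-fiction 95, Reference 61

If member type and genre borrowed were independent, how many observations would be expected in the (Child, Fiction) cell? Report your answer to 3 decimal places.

Row total (Child) = 227; column total (Fiction) = 83; grand total N = 409.
Expected count = (row total × column total) / N = 227 × 83 / 409 = 46.066.

46.066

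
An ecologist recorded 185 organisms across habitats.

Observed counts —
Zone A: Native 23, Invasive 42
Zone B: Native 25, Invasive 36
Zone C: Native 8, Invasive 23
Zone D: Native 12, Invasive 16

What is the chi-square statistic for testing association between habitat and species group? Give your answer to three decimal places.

Row totals: 65, 61, 31, 28. Column totals: 68, 117. Grand total N = 185.
Expected counts (row total × column total / N):
  Zone A, Native: 65×68/185 = 23.8919
  Zone A, Invasive: 65×117/185 = 41.1081
  Zone B, Native: 61×68/185 = 22.4216
  Zone B, Invasive: 61×117/185 = 38.5784
  Zone C, Native: 31×68/185 = 11.3946
  Zone C, Invasive: 31×117/185 = 19.6054
  Zone D, Native: 28×68/185 = 10.2919
  Zone D, Invasive: 28×117/185 = 17.7081
Contributions (O − E)²/E:
  (23 − 23.8919)²/23.8919 = 0.0333
  (42 − 41.1081)²/41.1081 = 0.0194
  (25 − 22.4216)²/22.4216 = 0.2965
  (36 − 38.5784)²/38.5784 = 0.1723
  (8 − 11.3946)²/11.3946 = 1.0113
  (23 − 19.6054)²/19.6054 = 0.5878
  (12 − 10.2919)²/10.2919 = 0.2835
  (16 − 17.7081)²/17.7081 = 0.1648
χ² = 0.0333 + 0.0194 + 0.2965 + 0.1723 + 1.0113 + 0.5878 + 0.2835 + 0.1648 = 2.569

2.569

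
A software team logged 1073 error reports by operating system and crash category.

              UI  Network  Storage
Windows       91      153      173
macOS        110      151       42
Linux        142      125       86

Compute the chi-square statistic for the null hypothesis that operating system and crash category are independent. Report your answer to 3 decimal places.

83.367

Row totals: 417, 303, 353. Column totals: 343, 429, 301. Grand total N = 1073.
Expected counts (row total × column total / N):
  Windows, UI: 417×343/1073 = 133.3001
  Windows, Network: 417×429/1073 = 166.7223
  Windows, Storage: 417×301/1073 = 116.9776
  macOS, UI: 303×343/1073 = 96.8583
  macOS, Network: 303×429/1073 = 121.1435
  macOS, Storage: 303×301/1073 = 84.9981
  Linux, UI: 353×343/1073 = 112.8416
  Linux, Network: 353×429/1073 = 141.1342
  Linux, Storage: 353×301/1073 = 99.0242
Contributions (O − E)²/E:
  (91 − 133.3001)²/133.3001 = 13.4231
  (153 − 166.7223)²/166.7223 = 1.1294
  (173 − 116.9776)²/116.9776 = 26.8300
  (110 − 96.8583)²/96.8583 = 1.7831
  (151 − 121.1435)²/121.1435 = 7.3583
  (42 − 84.9981)²/84.9981 = 21.7515
  (142 − 112.8416)²/112.8416 = 7.5346
  (125 − 141.1342)²/141.1342 = 1.8444
  (86 − 99.0242)²/99.0242 = 1.7130
χ² = 13.4231 + 1.1294 + 26.8300 + 1.7831 + 7.3583 + 21.7515 + 7.5346 + 1.8444 + 1.7130 = 83.367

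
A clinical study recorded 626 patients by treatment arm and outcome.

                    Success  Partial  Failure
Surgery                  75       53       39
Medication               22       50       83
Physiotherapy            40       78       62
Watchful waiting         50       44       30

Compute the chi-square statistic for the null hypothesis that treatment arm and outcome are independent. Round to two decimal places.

63.96

Row totals: 167, 155, 180, 124. Column totals: 187, 225, 214. Grand total N = 626.
Expected counts (row total × column total / N):
  Surgery, Success: 167×187/626 = 49.887
  Surgery, Partial: 167×225/626 = 60.024
  Surgery, Failure: 167×214/626 = 57.089
  Medication, Success: 155×187/626 = 46.302
  Medication, Partial: 155×225/626 = 55.711
  Medication, Failure: 155×214/626 = 52.987
  Physiotherapy, Success: 180×187/626 = 53.770
  Physiotherapy, Partial: 180×225/626 = 64.696
  Physiotherapy, Failure: 180×214/626 = 61.534
  Watchful waiting, Success: 124×187/626 = 37.042
  Watchful waiting, Partial: 124×225/626 = 44.569
  Watchful waiting, Failure: 124×214/626 = 42.390
Contributions (O − E)²/E:
  (75 − 49.887)²/49.887 = 12.6418
  (53 − 60.024)²/60.024 = 0.8219
  (39 − 57.089)²/57.089 = 5.7316
  (22 − 46.302)²/46.302 = 12.7551
  (50 − 55.711)²/55.711 = 0.5854
  (83 − 52.987)²/52.987 = 17.0000
  (40 − 53.770)²/53.770 = 3.5264
  (78 − 64.696)²/64.696 = 2.7358
  (62 − 61.534)²/61.534 = 0.0035
  (50 − 37.042)²/37.042 = 4.5330
  (44 − 44.569)²/44.569 = 0.0073
  (30 − 42.390)²/42.390 = 3.6214
χ² = 12.6418 + 0.8219 + 5.7316 + 12.7551 + 0.5854 + 17.0000 + 3.5264 + 2.7358 + 0.0035 + 4.5330 + 0.0073 + 3.6214 = 63.96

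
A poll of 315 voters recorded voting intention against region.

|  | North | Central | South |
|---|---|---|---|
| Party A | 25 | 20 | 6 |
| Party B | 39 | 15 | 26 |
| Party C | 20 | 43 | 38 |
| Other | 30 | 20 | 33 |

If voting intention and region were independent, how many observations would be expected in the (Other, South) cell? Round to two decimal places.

27.14

Row total (Other) = 83; column total (South) = 103; grand total N = 315.
Expected count = (row total × column total) / N = 83 × 103 / 315 = 27.14.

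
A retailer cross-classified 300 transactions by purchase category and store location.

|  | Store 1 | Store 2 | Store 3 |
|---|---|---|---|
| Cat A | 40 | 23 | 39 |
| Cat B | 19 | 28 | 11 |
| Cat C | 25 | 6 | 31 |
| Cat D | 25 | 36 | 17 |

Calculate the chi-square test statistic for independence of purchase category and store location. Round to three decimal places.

Row totals: 102, 58, 62, 78. Column totals: 109, 93, 98. Grand total N = 300.
Expected counts (row total × column total / N):
  Cat A, Store 1: 102×109/300 = 37.0600
  Cat A, Store 2: 102×93/300 = 31.6200
  Cat A, Store 3: 102×98/300 = 33.3200
  Cat B, Store 1: 58×109/300 = 21.0733
  Cat B, Store 2: 58×93/300 = 17.9800
  Cat B, Store 3: 58×98/300 = 18.9467
  Cat C, Store 1: 62×109/300 = 22.5267
  Cat C, Store 2: 62×93/300 = 19.2200
  Cat C, Store 3: 62×98/300 = 20.2533
  Cat D, Store 1: 78×109/300 = 28.3400
  Cat D, Store 2: 78×93/300 = 24.1800
  Cat D, Store 3: 78×98/300 = 25.4800
Contributions (O − E)²/E:
  (40 − 37.0600)²/37.0600 = 0.2332
  (23 − 31.6200)²/31.6200 = 2.3499
  (39 − 33.3200)²/33.3200 = 0.9683
  (19 − 21.0733)²/21.0733 = 0.2040
  (28 − 17.9800)²/17.9800 = 5.5840
  (11 − 18.9467)²/18.9467 = 3.3330
  (25 − 22.5267)²/22.5267 = 0.2716
  (6 − 19.2200)²/19.2200 = 9.0930
  (31 − 20.2533)²/20.2533 = 5.7024
  (25 − 28.3400)²/28.3400 = 0.3936
  (36 − 24.1800)²/24.1800 = 5.7780
  (17 − 25.4800)²/25.4800 = 2.8222
χ² = 0.2332 + 2.3499 + 0.9683 + 0.2040 + 5.5840 + 3.3330 + 0.2716 + 9.0930 + 5.7024 + 0.3936 + 5.7780 + 2.8222 = 36.733

36.733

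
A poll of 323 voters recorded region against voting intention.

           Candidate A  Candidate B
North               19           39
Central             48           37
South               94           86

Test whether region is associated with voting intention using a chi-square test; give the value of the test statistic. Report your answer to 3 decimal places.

8.673

Row totals: 58, 85, 180. Column totals: 161, 162. Grand total N = 323.
Expected counts (row total × column total / N):
  North, Candidate A: 58×161/323 = 28.9102
  North, Candidate B: 58×162/323 = 29.0898
  Central, Candidate A: 85×161/323 = 42.3684
  Central, Candidate B: 85×162/323 = 42.6316
  South, Candidate A: 180×161/323 = 89.7214
  South, Candidate B: 180×162/323 = 90.2786
Contributions (O − E)²/E:
  (19 − 28.9102)²/28.9102 = 3.3971
  (39 − 29.0898)²/29.0898 = 3.3762
  (48 − 42.3684)²/42.3684 = 0.7486
  (37 − 42.6316)²/42.6316 = 0.7439
  (94 − 89.7214)²/89.7214 = 0.2040
  (86 − 90.2786)²/90.2786 = 0.2028
χ² = 3.3971 + 3.3762 + 0.7486 + 0.7439 + 0.2040 + 0.2028 = 8.673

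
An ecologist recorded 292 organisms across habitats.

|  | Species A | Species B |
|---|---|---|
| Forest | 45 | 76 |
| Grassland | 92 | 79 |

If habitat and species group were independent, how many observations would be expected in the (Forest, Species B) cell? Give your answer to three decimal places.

Row total (Forest) = 121; column total (Species B) = 155; grand total N = 292.
Expected count = (row total × column total) / N = 121 × 155 / 292 = 64.229.

64.229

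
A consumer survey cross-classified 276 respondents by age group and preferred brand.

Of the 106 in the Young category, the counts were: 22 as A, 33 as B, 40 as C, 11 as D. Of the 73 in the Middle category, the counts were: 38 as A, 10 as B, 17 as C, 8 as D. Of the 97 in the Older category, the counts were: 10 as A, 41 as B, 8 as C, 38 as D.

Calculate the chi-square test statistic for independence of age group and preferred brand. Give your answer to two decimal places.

Row totals: 106, 73, 97. Column totals: 70, 84, 65, 57. Grand total N = 276.
Expected counts (row total × column total / N):
  Young, A: 106×70/276 = 26.8841
  Young, B: 106×84/276 = 32.2609
  Young, C: 106×65/276 = 24.9638
  Young, D: 106×57/276 = 21.8913
  Middle, A: 73×70/276 = 18.5145
  Middle, B: 73×84/276 = 22.2174
  Middle, C: 73×65/276 = 17.1920
  Middle, D: 73×57/276 = 15.0761
  Older, A: 97×70/276 = 24.6014
  Older, B: 97×84/276 = 29.5217
  Older, C: 97×65/276 = 22.8442
  Older, D: 97×57/276 = 20.0326
Contributions (O − E)²/E:
  (22 − 26.8841)²/26.8841 = 0.8873
  (33 − 32.2609)²/32.2609 = 0.0169
  (40 − 24.9638)²/24.9638 = 9.0566
  (11 − 21.8913)²/21.8913 = 5.4186
  (38 − 18.5145)²/18.5145 = 20.5074
  (10 − 22.2174)²/22.2174 = 6.7184
  (17 − 17.1920)²/17.1920 = 0.0021
  (8 − 15.0761)²/15.0761 = 3.3212
  (10 − 24.6014)²/24.6014 = 8.6662
  (41 − 29.5217)²/29.5217 = 4.4629
  (8 − 22.8442)²/22.8442 = 9.6458
  (38 − 20.0326)²/20.0326 = 16.1151
χ² = 0.8873 + 0.0169 + 9.0566 + 5.4186 + 20.5074 + 6.7184 + 0.0021 + 3.3212 + 8.6662 + 4.4629 + 9.6458 + 16.1151 = 84.82

84.82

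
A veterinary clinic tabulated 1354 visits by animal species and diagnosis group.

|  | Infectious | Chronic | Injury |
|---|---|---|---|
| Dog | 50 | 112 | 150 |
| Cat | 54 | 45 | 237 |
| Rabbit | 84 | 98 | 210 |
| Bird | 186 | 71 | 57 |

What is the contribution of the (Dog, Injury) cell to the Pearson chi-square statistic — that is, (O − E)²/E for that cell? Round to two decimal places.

0.00

Row total (Dog) = 312; column total (Injury) = 654; N = 1354.
Expected count E = 312 × 654 / 1354 = 150.7001.
Contribution = (O − E)²/E = (150 − 150.7001)² / 150.7001 = 0.00.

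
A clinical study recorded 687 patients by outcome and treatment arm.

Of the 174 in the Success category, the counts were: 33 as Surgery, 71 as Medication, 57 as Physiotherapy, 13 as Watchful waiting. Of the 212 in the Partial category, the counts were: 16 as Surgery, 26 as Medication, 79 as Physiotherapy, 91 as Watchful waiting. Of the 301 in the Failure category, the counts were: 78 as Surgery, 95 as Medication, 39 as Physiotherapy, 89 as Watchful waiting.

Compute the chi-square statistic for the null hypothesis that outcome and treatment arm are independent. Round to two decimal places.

Row totals: 174, 212, 301. Column totals: 127, 192, 175, 193. Grand total N = 687.
Expected counts (row total × column total / N):
  Success, Surgery: 174×127/687 = 32.166
  Success, Medication: 174×192/687 = 48.629
  Success, Physiotherapy: 174×175/687 = 44.323
  Success, Watchful waiting: 174×193/687 = 48.882
  Partial, Surgery: 212×127/687 = 39.191
  Partial, Medication: 212×192/687 = 59.249
  Partial, Physiotherapy: 212×175/687 = 54.003
  Partial, Watchful waiting: 212×193/687 = 59.557
  Failure, Surgery: 301×127/687 = 55.643
  Failure, Medication: 301×192/687 = 84.122
  Failure, Physiotherapy: 301×175/687 = 76.674
  Failure, Watchful waiting: 301×193/687 = 84.560
Contributions (O − E)²/E:
  (33 − 32.166)²/32.166 = 0.0216
  (71 − 48.629)²/48.629 = 10.2914
  (57 − 44.323)²/44.323 = 3.6258
  (13 − 48.882)²/48.882 = 26.3393
  (16 − 39.191)²/39.191 = 13.7231
  (26 − 59.249)²/59.249 = 18.6585
  (79 − 54.003)²/54.003 = 11.5707
  (91 − 59.557)²/59.557 = 16.6003
  (78 − 55.643)²/55.643 = 8.9829
  (95 − 84.122)²/84.122 = 1.4067
  (39 − 76.674)²/76.674 = 18.5112
  (89 − 84.560)²/84.560 = 0.2331
χ² = 0.0216 + 10.2914 + 3.6258 + 26.3393 + 13.7231 + 18.6585 + 11.5707 + 16.6003 + 8.9829 + 1.4067 + 18.5112 + 0.2331 = 129.96

129.96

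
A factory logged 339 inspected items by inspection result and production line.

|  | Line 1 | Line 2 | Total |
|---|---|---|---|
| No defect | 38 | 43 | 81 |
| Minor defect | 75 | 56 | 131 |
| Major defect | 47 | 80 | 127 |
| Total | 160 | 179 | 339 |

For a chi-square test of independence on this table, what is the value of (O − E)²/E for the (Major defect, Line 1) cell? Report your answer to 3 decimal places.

2.794

Row total (Major defect) = 127; column total (Line 1) = 160; N = 339.
Expected count E = 127 × 160 / 339 = 59.9410.
Contribution = (O − E)²/E = (47 − 59.9410)² / 59.9410 = 2.794.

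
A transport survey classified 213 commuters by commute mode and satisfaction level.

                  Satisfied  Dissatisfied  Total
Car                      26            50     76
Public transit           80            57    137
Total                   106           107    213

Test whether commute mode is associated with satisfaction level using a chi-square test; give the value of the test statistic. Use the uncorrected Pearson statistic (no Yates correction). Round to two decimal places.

11.44

Grand total N = 213.
Expected counts (row total × column total / N):
  Car, Satisfied: 76×106/213 = 37.8216
  Car, Dissatisfied: 76×107/213 = 38.1784
  Public transit, Satisfied: 137×106/213 = 68.1784
  Public transit, Dissatisfied: 137×107/213 = 68.8216
Contributions (O − E)²/E:
  (26 − 37.8216)²/37.8216 = 3.6950
  (50 − 38.1784)²/38.1784 = 3.6605
  (80 − 68.1784)²/68.1784 = 2.0498
  (57 − 68.8216)²/68.8216 = 2.0306
χ² = 3.6950 + 3.6605 + 2.0498 + 2.0306 = 11.44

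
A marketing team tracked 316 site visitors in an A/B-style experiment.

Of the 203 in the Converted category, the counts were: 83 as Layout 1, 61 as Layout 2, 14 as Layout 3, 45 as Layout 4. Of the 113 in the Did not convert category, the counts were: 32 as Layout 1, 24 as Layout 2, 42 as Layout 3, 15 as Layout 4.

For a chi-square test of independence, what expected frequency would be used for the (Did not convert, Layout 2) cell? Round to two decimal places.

30.40

Row total (Did not convert) = 113; column total (Layout 2) = 85; grand total N = 316.
Expected count = (row total × column total) / N = 113 × 85 / 316 = 30.40.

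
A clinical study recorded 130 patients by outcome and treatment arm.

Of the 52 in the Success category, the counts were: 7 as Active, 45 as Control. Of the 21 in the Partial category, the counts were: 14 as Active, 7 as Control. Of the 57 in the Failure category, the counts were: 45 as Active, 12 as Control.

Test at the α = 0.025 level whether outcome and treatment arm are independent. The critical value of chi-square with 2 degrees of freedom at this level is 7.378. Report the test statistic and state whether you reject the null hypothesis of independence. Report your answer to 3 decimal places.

49.189; reject H₀

Row totals: 52, 21, 57. Column totals: 66, 64. Grand total N = 130.
Expected counts (row total × column total / N):
  Success, Active: 52×66/130 = 26.40000
  Success, Control: 52×64/130 = 25.60000
  Partial, Active: 21×66/130 = 10.66154
  Partial, Control: 21×64/130 = 10.33846
  Failure, Active: 57×66/130 = 28.93846
  Failure, Control: 57×64/130 = 28.06154
Contributions (O − E)²/E:
  (7 − 26.40000)²/26.40000 = 14.2561
  (45 − 25.60000)²/25.60000 = 14.7016
  (14 − 10.66154)²/10.66154 = 1.0454
  (7 − 10.33846)²/10.33846 = 1.0780
  (45 − 28.93846)²/28.93846 = 8.9145
  (12 − 28.06154)²/28.06154 = 9.1931
χ² = 14.2561 + 14.7016 + 1.0454 + 1.0780 + 8.9145 + 9.1931 = 49.189
df = (3−1)(2−1) = 2. Since 49.189 > 7.378, reject the null hypothesis of independence at α = 0.025.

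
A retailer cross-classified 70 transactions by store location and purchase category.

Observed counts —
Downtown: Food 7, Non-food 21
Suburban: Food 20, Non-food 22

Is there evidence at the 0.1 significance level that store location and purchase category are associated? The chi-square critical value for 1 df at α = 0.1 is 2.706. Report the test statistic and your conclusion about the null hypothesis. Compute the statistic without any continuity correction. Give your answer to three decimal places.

3.628; reject H₀

Row totals: 28, 42. Column totals: 27, 43. Grand total N = 70.
Expected counts (row total × column total / N):
  Downtown, Food: 28×27/70 = 10.8000
  Downtown, Non-food: 28×43/70 = 17.2000
  Suburban, Food: 42×27/70 = 16.2000
  Suburban, Non-food: 42×43/70 = 25.8000
Contributions (O − E)²/E:
  (7 − 10.8000)²/10.8000 = 1.3370
  (21 − 17.2000)²/17.2000 = 0.8395
  (20 − 16.2000)²/16.2000 = 0.8914
  (22 − 25.8000)²/25.8000 = 0.5597
χ² = 1.3370 + 0.8395 + 0.8914 + 0.5597 = 3.628
df = (2−1)(2−1) = 1. Since 3.628 > 2.706, reject the null hypothesis of independence at α = 0.1.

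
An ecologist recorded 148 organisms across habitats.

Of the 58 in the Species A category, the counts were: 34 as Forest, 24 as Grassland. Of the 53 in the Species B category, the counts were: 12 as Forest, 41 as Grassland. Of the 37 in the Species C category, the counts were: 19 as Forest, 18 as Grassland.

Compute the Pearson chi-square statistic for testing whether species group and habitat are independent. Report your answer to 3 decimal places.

Row totals: 58, 53, 37. Column totals: 65, 83. Grand total N = 148.
Expected counts (row total × column total / N):
  Species A, Forest: 58×65/148 = 25.4730
  Species A, Grassland: 58×83/148 = 32.5270
  Species B, Forest: 53×65/148 = 23.2770
  Species B, Grassland: 53×83/148 = 29.7230
  Species C, Forest: 37×65/148 = 16.2500
  Species C, Grassland: 37×83/148 = 20.7500
Contributions (O − E)²/E:
  (34 − 25.4730)²/25.4730 = 2.8544
  (24 − 32.5270)²/32.5270 = 2.2354
  (12 − 23.2770)²/23.2770 = 5.4634
  (41 − 29.7230)²/29.7230 = 4.2785
  (19 − 16.2500)²/16.2500 = 0.4654
  (18 − 20.7500)²/20.7500 = 0.3645
χ² = 2.8544 + 2.2354 + 5.4634 + 4.2785 + 0.4654 + 0.3645 = 15.662

15.662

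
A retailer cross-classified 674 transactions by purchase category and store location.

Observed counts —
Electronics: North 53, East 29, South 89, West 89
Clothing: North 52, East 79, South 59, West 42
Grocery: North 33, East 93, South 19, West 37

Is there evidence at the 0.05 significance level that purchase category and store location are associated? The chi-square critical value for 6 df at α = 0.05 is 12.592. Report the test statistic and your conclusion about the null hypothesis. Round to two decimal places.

99.74; reject H₀

Row totals: 260, 232, 182. Column totals: 138, 201, 167, 168. Grand total N = 674.
Expected counts (row total × column total / N):
  Electronics, North: 260×138/674 = 53.234
  Electronics, East: 260×201/674 = 77.537
  Electronics, South: 260×167/674 = 64.421
  Electronics, West: 260×168/674 = 64.807
  Clothing, North: 232×138/674 = 47.501
  Clothing, East: 232×201/674 = 69.187
  Clothing, South: 232×167/674 = 57.484
  Clothing, West: 232×168/674 = 57.828
  Grocery, North: 182×138/674 = 37.264
  Grocery, East: 182×201/674 = 54.276
  Grocery, South: 182×167/674 = 45.095
  Grocery, West: 182×168/674 = 45.365
Contributions (O − E)²/E:
  (53 − 53.234)²/53.234 = 0.0010
  (29 − 77.537)²/77.537 = 30.3834
  (89 − 64.421)²/64.421 = 9.3778
  (89 − 64.807)²/64.807 = 9.0315
  (52 − 47.501)²/47.501 = 0.4261
  (79 − 69.187)²/69.187 = 1.3918
  (59 − 57.484)²/57.484 = 0.0400
  (42 − 57.828)²/57.828 = 4.3323
  (33 − 37.264)²/37.264 = 0.4879
  (93 − 54.276)²/54.276 = 27.6282
  (19 − 45.095)²/45.095 = 15.1003
  (37 − 45.365)²/45.365 = 1.5424
χ² = 0.0010 + 30.3834 + 9.3778 + 9.0315 + 0.4261 + 1.3918 + 0.0400 + 4.3323 + 0.4879 + 27.6282 + 15.1003 + 1.5424 = 99.74
df = (3−1)(4−1) = 6. Since 99.74 > 12.592, reject the null hypothesis of independence at α = 0.05.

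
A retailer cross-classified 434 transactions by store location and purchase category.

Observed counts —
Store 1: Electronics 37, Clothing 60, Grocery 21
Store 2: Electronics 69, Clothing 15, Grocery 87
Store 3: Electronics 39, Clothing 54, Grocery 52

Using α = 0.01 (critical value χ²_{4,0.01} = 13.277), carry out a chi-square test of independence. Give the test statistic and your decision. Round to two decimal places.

Row totals: 118, 171, 145. Column totals: 145, 129, 160. Grand total N = 434.
Expected counts (row total × column total / N):
  Store 1, Electronics: 118×145/434 = 39.424
  Store 1, Clothing: 118×129/434 = 35.074
  Store 1, Grocery: 118×160/434 = 43.502
  Store 2, Electronics: 171×145/434 = 57.131
  Store 2, Clothing: 171×129/434 = 50.827
  Store 2, Grocery: 171×160/434 = 63.041
  Store 3, Electronics: 145×145/434 = 48.445
  Store 3, Clothing: 145×129/434 = 43.099
  Store 3, Grocery: 145×160/434 = 53.456
Contributions (O − E)²/E:
  (37 − 39.424)²/39.424 = 0.1490
  (60 − 35.074)²/35.074 = 17.7141
  (21 − 43.502)²/43.502 = 11.6395
  (69 − 57.131)²/57.131 = 2.4658
  (15 − 50.827)²/50.827 = 25.2538
  (87 − 63.041)²/63.041 = 9.1057
  (39 − 48.445)²/48.445 = 1.8414
  (54 − 43.099)²/43.099 = 2.7572
  (52 − 53.456)²/53.456 = 0.0397
χ² = 0.1490 + 17.7141 + 11.6395 + 2.4658 + 25.2538 + 9.1057 + 1.8414 + 2.7572 + 0.0397 = 70.97
df = (3−1)(3−1) = 4. Since 70.97 > 13.277, reject the null hypothesis of independence at α = 0.01.

70.97; reject H₀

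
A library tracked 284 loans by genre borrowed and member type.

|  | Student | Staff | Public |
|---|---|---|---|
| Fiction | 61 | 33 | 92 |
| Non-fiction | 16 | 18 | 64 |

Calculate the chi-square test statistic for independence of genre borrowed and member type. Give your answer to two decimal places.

Row totals: 186, 98. Column totals: 77, 51, 156. Grand total N = 284.
Expected counts (row total × column total / N):
  Fiction, Student: 186×77/284 = 50.4296
  Fiction, Staff: 186×51/284 = 33.4014
  Fiction, Public: 186×156/284 = 102.1690
  Non-fiction, Student: 98×77/284 = 26.5704
  Non-fiction, Staff: 98×51/284 = 17.5986
  Non-fiction, Public: 98×156/284 = 53.8310
Contributions (O − E)²/E:
  (61 − 50.4296)²/50.4296 = 2.2156
  (33 − 33.4014)²/33.4014 = 0.0048
  (92 − 102.1690)²/102.1690 = 1.0121
  (16 − 26.5704)²/26.5704 = 4.2052
  (18 − 17.5986)²/17.5986 = 0.0092
  (64 − 53.8310)²/53.8310 = 1.9210
χ² = 2.2156 + 0.0048 + 1.0121 + 4.2052 + 0.0092 + 1.9210 = 9.37

9.37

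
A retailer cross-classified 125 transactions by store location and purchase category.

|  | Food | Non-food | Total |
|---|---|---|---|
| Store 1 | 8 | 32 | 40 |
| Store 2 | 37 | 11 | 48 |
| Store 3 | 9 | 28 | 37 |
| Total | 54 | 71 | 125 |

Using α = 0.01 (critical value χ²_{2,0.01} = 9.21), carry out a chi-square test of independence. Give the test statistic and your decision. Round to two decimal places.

Grand total N = 125.
Expected counts (row total × column total / N):
  Store 1, Food: 40×54/125 = 17.280
  Store 1, Non-food: 40×71/125 = 22.720
  Store 2, Food: 48×54/125 = 20.736
  Store 2, Non-food: 48×71/125 = 27.264
  Store 3, Food: 37×54/125 = 15.984
  Store 3, Non-food: 37×71/125 = 21.016
Contributions (O − E)²/E:
  (8 − 17.280)²/17.280 = 4.9837
  (32 − 22.720)²/22.720 = 3.7904
  (37 − 20.736)²/20.736 = 12.7564
  (11 − 27.264)²/27.264 = 9.7021
  (9 − 15.984)²/15.984 = 3.0516
  (28 − 21.016)²/21.016 = 2.3209
χ² = 4.9837 + 3.7904 + 12.7564 + 9.7021 + 3.0516 + 2.3209 = 36.61
df = (3−1)(2−1) = 2. Since 36.61 > 9.21, reject the null hypothesis of independence at α = 0.01.

36.61; reject H₀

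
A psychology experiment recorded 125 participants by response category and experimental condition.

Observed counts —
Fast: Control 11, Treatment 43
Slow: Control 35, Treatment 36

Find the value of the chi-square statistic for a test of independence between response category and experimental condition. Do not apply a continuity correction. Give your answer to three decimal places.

Row totals: 54, 71. Column totals: 46, 79. Grand total N = 125.
Expected counts (row total × column total / N):
  Fast, Control: 54×46/125 = 19.8720
  Fast, Treatment: 54×79/125 = 34.1280
  Slow, Control: 71×46/125 = 26.1280
  Slow, Treatment: 71×79/125 = 44.8720
Contributions (O − E)²/E:
  (11 − 19.8720)²/19.8720 = 3.9610
  (43 − 34.1280)²/34.1280 = 2.3064
  (35 − 26.1280)²/26.1280 = 3.0126
  (36 − 44.8720)²/44.8720 = 1.7542
χ² = 3.9610 + 2.3064 + 3.0126 + 1.7542 = 11.034

11.034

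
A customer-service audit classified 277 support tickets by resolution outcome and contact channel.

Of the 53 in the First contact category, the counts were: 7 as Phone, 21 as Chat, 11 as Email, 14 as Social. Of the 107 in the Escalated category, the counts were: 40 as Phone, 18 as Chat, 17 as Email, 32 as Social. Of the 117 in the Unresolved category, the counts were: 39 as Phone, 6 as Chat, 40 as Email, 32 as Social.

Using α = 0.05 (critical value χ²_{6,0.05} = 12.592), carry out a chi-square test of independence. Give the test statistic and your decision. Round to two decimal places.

41.97; reject H₀

Row totals: 53, 107, 117. Column totals: 86, 45, 68, 78. Grand total N = 277.
Expected counts (row total × column total / N):
  First contact, Phone: 53×86/277 = 16.4549
  First contact, Chat: 53×45/277 = 8.6101
  First contact, Email: 53×68/277 = 13.0108
  First contact, Social: 53×78/277 = 14.9242
  Escalated, Phone: 107×86/277 = 33.2202
  Escalated, Chat: 107×45/277 = 17.3827
  Escalated, Email: 107×68/277 = 26.2671
  Escalated, Social: 107×78/277 = 30.1300
  Unresolved, Phone: 117×86/277 = 36.3249
  Unresolved, Chat: 117×45/277 = 19.0072
  Unresolved, Email: 117×68/277 = 28.7220
  Unresolved, Social: 117×78/277 = 32.9458
Contributions (O − E)²/E:
  (7 − 16.4549)²/16.4549 = 5.4327
  (21 − 8.6101)²/8.6101 = 17.8290
  (11 − 13.0108)²/13.0108 = 0.3108
  (14 − 14.9242)²/14.9242 = 0.0572
  (40 − 33.2202)²/33.2202 = 1.3837
  (18 − 17.3827)²/17.3827 = 0.0219
  (17 − 26.2671)²/26.2671 = 3.2695
  (32 − 30.1300)²/30.1300 = 0.1161
  (39 − 36.3249)²/36.3249 = 0.1970
  (6 − 19.0072)²/19.0072 = 8.9012
  (40 − 28.7220)²/28.7220 = 4.4284
  (32 − 32.9458)²/32.9458 = 0.0272
χ² = 5.4327 + 17.8290 + 0.3108 + 0.0572 + 1.3837 + 0.0219 + 3.2695 + 0.1161 + 0.1970 + 8.9012 + 4.4284 + 0.0272 = 41.97
df = (3−1)(4−1) = 6. Since 41.97 > 12.592, reject the null hypothesis of independence at α = 0.05.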